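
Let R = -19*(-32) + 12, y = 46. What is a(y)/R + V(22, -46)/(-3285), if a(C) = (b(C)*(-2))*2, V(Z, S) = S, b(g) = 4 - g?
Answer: 5804/20367 ≈ 0.28497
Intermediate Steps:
a(C) = -16 + 4*C (a(C) = ((4 - C)*(-2))*2 = (-8 + 2*C)*2 = -16 + 4*C)
R = 620 (R = 608 + 12 = 620)
a(y)/R + V(22, -46)/(-3285) = (-16 + 4*46)/620 - 46/(-3285) = (-16 + 184)*(1/620) - 46*(-1/3285) = 168*(1/620) + 46/3285 = 42/155 + 46/3285 = 5804/20367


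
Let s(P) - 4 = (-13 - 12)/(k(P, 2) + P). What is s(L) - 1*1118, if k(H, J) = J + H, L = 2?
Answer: -6709/6 ≈ -1118.2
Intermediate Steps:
k(H, J) = H + J
s(P) = 4 - 25/(2 + 2*P) (s(P) = 4 + (-13 - 12)/((P + 2) + P) = 4 - 25/((2 + P) + P) = 4 - 25/(2 + 2*P))
s(L) - 1*1118 = (-17 + 8*2)/(2*(1 + 2)) - 1*1118 = (½)*(-17 + 16)/3 - 1118 = (½)*(⅓)*(-1) - 1118 = -⅙ - 1118 = -6709/6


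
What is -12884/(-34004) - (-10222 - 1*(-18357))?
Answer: -69152414/8501 ≈ -8134.6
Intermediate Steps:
-12884/(-34004) - (-10222 - 1*(-18357)) = -12884*(-1/34004) - (-10222 + 18357) = 3221/8501 - 1*8135 = 3221/8501 - 8135 = -69152414/8501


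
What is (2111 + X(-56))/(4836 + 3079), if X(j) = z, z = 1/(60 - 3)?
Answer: 120328/451155 ≈ 0.26671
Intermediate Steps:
z = 1/57 ≈ 0.017544
X(j) = 1/57
(2111 + X(-56))/(4836 + 3079) = (2111 + 1/57)/(4836 + 3079) = (120328/57)/7915 = (120328/57)*(1/7915) = 120328/451155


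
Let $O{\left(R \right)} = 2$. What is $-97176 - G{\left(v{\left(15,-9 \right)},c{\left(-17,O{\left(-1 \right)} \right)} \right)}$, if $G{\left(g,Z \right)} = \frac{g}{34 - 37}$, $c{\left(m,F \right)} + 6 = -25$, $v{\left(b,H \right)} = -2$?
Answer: $- \frac{291530}{3} \approx -97177.0$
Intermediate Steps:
$c{\left(m,F \right)} = -31$ ($c{\left(m,F \right)} = -6 - 25 = -31$)
$G{\left(g,Z \right)} = - \frac{g}{3}$ ($G{\left(g,Z \right)} = \frac{g}{-3} = - \frac{g}{3}$)
$-97176 - G{\left(v{\left(15,-9 \right)},c{\left(-17,O{\left(-1 \right)} \right)} \right)} = -97176 - \left(- \frac{1}{3}\right) \left(-2\right) = -97176 - \frac{2}{3} = - \frac{291530}{3}$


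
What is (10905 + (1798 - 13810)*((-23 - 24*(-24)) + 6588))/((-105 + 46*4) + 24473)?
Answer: -9529643/2728 ≈ -3493.3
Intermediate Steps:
(10905 + (1798 - 13810)*((-23 - 24*(-24)) + 6588))/((-105 + 46*4) + 24473) = (10905 - 12012*((-23 + 576) + 6588))/((-105 + 184) + 24473) = (10905 - 12012*(553 + 6588))/(79 + 24473) = (10905 - 12012*7141)/24552 = (10905 - 85777692)*(1/24552) = -85766787*1/24552 = -9529643/2728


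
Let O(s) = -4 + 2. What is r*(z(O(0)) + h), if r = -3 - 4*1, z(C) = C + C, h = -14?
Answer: 126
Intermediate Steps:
O(s) = -2
z(C) = 2*C
r = -7 (r = -3 - 4 = -7)
r*(z(O(0)) + h) = -7*(2*(-2) - 14) = -7*(-4 - 14) = -7*(-18) = 126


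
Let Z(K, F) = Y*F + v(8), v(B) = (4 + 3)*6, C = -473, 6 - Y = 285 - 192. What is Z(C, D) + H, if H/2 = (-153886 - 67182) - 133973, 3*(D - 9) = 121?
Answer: -714332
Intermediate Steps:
Y = -87 (Y = 6 - (285 - 192) = 6 - 1*93 = 6 - 93 = -87)
v(B) = 42 (v(B) = 7*6 = 42)
D = 148/3 (D = 9 + (⅓)*121 = 9 + 121/3 = 148/3 ≈ 49.333)
Z(K, F) = 42 - 87*F (Z(K, F) = -87*F + 42 = 42 - 87*F)
H = -710082 (H = 2*((-153886 - 67182) - 133973) = 2*(-221068 - 133973) = 2*(-355041) = -710082)
Z(C, D) + H = (42 - 87*148/3) - 710082 = (42 - 4292) - 710082 = -4250 - 710082 = -714332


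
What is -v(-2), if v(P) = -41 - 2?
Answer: 43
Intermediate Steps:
v(P) = -43
-v(-2) = -1*(-43) = 43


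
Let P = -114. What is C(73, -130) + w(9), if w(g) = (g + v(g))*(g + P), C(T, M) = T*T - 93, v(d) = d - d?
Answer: 4291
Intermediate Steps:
v(d) = 0
C(T, M) = -93 + T**2 (C(T, M) = T**2 - 93 = -93 + T**2)
w(g) = g*(-114 + g) (w(g) = (g + 0)*(g - 114) = g*(-114 + g))
C(73, -130) + w(9) = (-93 + 73**2) + 9*(-114 + 9) = (-93 + 5329) + 9*(-105) = 5236 - 945 = 4291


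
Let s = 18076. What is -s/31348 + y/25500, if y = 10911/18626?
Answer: -42083770343/72985981000 ≈ -0.57660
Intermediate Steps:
y = 10911/18626 (y = 10911*(1/18626) = 10911/18626 ≈ 0.58579)
-s/31348 + y/25500 = -1*18076/31348 + (10911/18626)/25500 = -18076*1/31348 + (10911/18626)*(1/25500) = -4519/7837 + 3637/158321000 = -42083770343/72985981000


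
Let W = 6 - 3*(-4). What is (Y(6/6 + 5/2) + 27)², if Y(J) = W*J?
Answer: 8100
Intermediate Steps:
W = 18 (W = 6 + 12 = 18)
Y(J) = 18*J
(Y(6/6 + 5/2) + 27)² = (18*(6/6 + 5/2) + 27)² = (18*(6*(⅙) + 5*(½)) + 27)² = (18*(1 + 5/2) + 27)² = (18*(7/2) + 27)² = (63 + 27)² = 90² = 8100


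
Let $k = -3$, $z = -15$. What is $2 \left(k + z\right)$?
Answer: $-36$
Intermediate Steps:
$2 \left(k + z\right) = 2 \left(-3 - 15\right) = 2 \left(-18\right) = -36$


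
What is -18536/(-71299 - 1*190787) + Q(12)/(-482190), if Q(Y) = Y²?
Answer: 741677788/10531270695 ≈ 0.070426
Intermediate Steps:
-18536/(-71299 - 1*190787) + Q(12)/(-482190) = -18536/(-71299 - 1*190787) + 12²/(-482190) = -18536/(-71299 - 190787) + 144*(-1/482190) = -18536/(-262086) - 24/80365 = -18536*(-1/262086) - 24/80365 = 9268/131043 - 24/80365 = 741677788/10531270695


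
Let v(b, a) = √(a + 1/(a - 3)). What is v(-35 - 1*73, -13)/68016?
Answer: I*√209/272064 ≈ 5.3138e-5*I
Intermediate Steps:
v(b, a) = √(a + 1/(-3 + a))
v(-35 - 1*73, -13)/68016 = √((1 - 13*(-3 - 13))/(-3 - 13))/68016 = √((1 - 13*(-16))/(-16))*(1/68016) = √(-(1 + 208)/16)*(1/68016) = √(-1/16*209)*(1/68016) = √(-209/16)*(1/68016) = (I*√209/4)*(1/68016) = I*√209/272064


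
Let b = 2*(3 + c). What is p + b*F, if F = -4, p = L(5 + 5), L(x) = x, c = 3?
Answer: -38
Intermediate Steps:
b = 12 (b = 2*(3 + 3) = 2*6 = 12)
p = 10 (p = 5 + 5 = 10)
p + b*F = 10 + 12*(-4) = 10 - 48 = -38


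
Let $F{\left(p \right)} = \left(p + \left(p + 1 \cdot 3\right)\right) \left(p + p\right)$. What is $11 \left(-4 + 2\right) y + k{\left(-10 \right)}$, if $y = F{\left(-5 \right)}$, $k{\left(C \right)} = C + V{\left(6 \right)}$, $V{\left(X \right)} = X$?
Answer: $-1544$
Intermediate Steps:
$k{\left(C \right)} = 6 + C$ ($k{\left(C \right)} = C + 6 = 6 + C$)
$F{\left(p \right)} = 2 p \left(3 + 2 p\right)$ ($F{\left(p \right)} = \left(p + \left(p + 3\right)\right) 2 p = \left(p + \left(3 + p\right)\right) 2 p = \left(3 + 2 p\right) 2 p = 2 p \left(3 + 2 p\right)$)
$y = 70$ ($y = 2 \left(-5\right) \left(3 + 2 \left(-5\right)\right) = 2 \left(-5\right) \left(3 - 10\right) = 2 \left(-5\right) \left(-7\right) = 70$)
$11 \left(-4 + 2\right) y + k{\left(-10 \right)} = 11 \left(-4 + 2\right) 70 + \left(6 - 10\right) = 11 \left(\left(-2\right) 70\right) - 4 = 11 \left(-140\right) - 4 = -1540 - 4 = -1544$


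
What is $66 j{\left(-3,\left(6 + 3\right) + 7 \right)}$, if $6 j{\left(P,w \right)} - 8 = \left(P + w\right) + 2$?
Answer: $253$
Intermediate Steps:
$j{\left(P,w \right)} = \frac{5}{3} + \frac{P}{6} + \frac{w}{6}$ ($j{\left(P,w \right)} = \frac{4}{3} + \frac{\left(P + w\right) + 2}{6} = \frac{4}{3} + \frac{2 + P + w}{6} = \frac{4}{3} + \left(\frac{1}{3} + \frac{P}{6} + \frac{w}{6}\right) = \frac{5}{3} + \frac{P}{6} + \frac{w}{6}$)
$66 j{\left(-3,\left(6 + 3\right) + 7 \right)} = 66 \left(\frac{5}{3} + \frac{1}{6} \left(-3\right) + \frac{\left(6 + 3\right) + 7}{6}\right) = 66 \left(\frac{5}{3} - \frac{1}{2} + \frac{9 + 7}{6}\right) = 66 \left(\frac{5}{3} - \frac{1}{2} + \frac{1}{6} \cdot 16\right) = 66 \left(\frac{5}{3} - \frac{1}{2} + \frac{8}{3}\right) = 66 \cdot \frac{23}{6} = 253$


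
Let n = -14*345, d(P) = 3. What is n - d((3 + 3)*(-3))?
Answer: -4833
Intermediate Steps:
n = -4830
n - d((3 + 3)*(-3)) = -4830 - 1*3 = -4830 - 3 = -4833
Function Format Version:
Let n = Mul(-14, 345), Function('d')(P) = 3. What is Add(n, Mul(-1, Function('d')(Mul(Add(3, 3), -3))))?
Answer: -4833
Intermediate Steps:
n = -4830
Add(n, Mul(-1, Function('d')(Mul(Add(3, 3), -3)))) = Add(-4830, Mul(-1, 3)) = Add(-4830, -3) = -4833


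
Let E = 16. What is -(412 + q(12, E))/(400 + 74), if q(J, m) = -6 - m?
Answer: -65/79 ≈ -0.82278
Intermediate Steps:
-(412 + q(12, E))/(400 + 74) = -(412 + (-6 - 1*16))/(400 + 74) = -(412 + (-6 - 16))/474 = -(412 - 22)/474 = -390/474 = -1*65/79 = -65/79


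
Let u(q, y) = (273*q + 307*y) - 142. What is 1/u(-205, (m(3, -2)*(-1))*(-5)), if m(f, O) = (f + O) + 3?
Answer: -1/49967 ≈ -2.0013e-5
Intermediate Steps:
m(f, O) = 3 + O + f (m(f, O) = (O + f) + 3 = 3 + O + f)
u(q, y) = -142 + 273*q + 307*y
1/u(-205, (m(3, -2)*(-1))*(-5)) = 1/(-142 + 273*(-205) + 307*(((3 - 2 + 3)*(-1))*(-5))) = 1/(-142 - 55965 + 307*((4*(-1))*(-5))) = 1/(-142 - 55965 + 307*(-4*(-5))) = 1/(-142 - 55965 + 307*20) = 1/(-142 - 55965 + 6140) = 1/(-49967) = -1/49967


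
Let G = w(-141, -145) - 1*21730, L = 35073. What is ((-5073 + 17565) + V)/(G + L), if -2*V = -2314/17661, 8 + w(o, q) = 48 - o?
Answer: 220622369/238847364 ≈ 0.92370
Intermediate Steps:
w(o, q) = 40 - o (w(o, q) = -8 + (48 - o) = 40 - o)
V = 1157/17661 (V = -(-1157)/17661 = -½*(-2314/17661) = 1157/17661 ≈ 0.065512)
G = -21549 (G = (40 - 1*(-141)) - 1*21730 = (40 + 141) - 21730 = 181 - 21730 = -21549)
((-5073 + 17565) + V)/(G + L) = ((-5073 + 17565) + 1157/17661)/(-21549 + 35073) = (12492 + 1157/17661)/13524 = (220622369/17661)*(1/13524) = 220622369/238847364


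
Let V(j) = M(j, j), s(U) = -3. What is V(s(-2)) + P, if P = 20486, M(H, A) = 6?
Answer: 20492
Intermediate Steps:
V(j) = 6
V(s(-2)) + P = 6 + 20486 = 20492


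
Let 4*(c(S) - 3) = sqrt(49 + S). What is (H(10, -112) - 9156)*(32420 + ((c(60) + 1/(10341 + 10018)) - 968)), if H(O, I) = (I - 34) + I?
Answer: -6028653545244/20359 - 4707*sqrt(109)/2 ≈ -2.9614e+8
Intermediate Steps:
c(S) = 3 + sqrt(49 + S)/4
H(O, I) = -34 + 2*I (H(O, I) = (-34 + I) + I = -34 + 2*I)
(H(10, -112) - 9156)*(32420 + ((c(60) + 1/(10341 + 10018)) - 968)) = ((-34 + 2*(-112)) - 9156)*(32420 + (((3 + sqrt(49 + 60)/4) + 1/(10341 + 10018)) - 968)) = ((-34 - 224) - 9156)*(32420 + (((3 + sqrt(109)/4) + 1/20359) - 968)) = (-258 - 9156)*(32420 + (((3 + sqrt(109)/4) + 1/20359) - 968)) = -9414*(32420 + ((61078/20359 + sqrt(109)/4) - 968)) = -9414*(32420 + (-19646434/20359 + sqrt(109)/4)) = -9414*(640392346/20359 + sqrt(109)/4) = -6028653545244/20359 - 4707*sqrt(109)/2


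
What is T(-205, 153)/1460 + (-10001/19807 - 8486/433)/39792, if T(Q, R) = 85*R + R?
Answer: 1122555729055129/124564769958480 ≈ 9.0118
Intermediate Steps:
T(Q, R) = 86*R
T(-205, 153)/1460 + (-10001/19807 - 8486/433)/39792 = (86*153)/1460 + (-10001/19807 - 8486/433)/39792 = 13158*(1/1460) + (-10001*1/19807 - 8486*1/433)*(1/39792) = 6579/730 + (-10001/19807 - 8486/433)*(1/39792) = 6579/730 - 172412635/8576431*1/39792 = 6579/730 - 172412635/341273342352 = 1122555729055129/124564769958480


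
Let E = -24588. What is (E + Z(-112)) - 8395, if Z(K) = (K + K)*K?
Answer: -7895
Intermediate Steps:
Z(K) = 2*K² (Z(K) = (2*K)*K = 2*K²)
(E + Z(-112)) - 8395 = (-24588 + 2*(-112)²) - 8395 = (-24588 + 2*12544) - 8395 = (-24588 + 25088) - 8395 = 500 - 8395 = -7895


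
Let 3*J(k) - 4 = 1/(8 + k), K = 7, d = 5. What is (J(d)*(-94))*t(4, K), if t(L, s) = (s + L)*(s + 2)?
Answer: -164406/13 ≈ -12647.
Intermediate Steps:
J(k) = 4/3 + 1/(3*(8 + k))
t(L, s) = (2 + s)*(L + s) (t(L, s) = (L + s)*(2 + s) = (2 + s)*(L + s))
(J(d)*(-94))*t(4, K) = (((33 + 4*5)/(3*(8 + 5)))*(-94))*(7² + 2*4 + 2*7 + 4*7) = (((⅓)*(33 + 20)/13)*(-94))*(49 + 8 + 14 + 28) = (((⅓)*(1/13)*53)*(-94))*99 = ((53/39)*(-94))*99 = -4982/39*99 = -164406/13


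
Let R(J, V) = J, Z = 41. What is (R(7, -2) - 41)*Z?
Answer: -1394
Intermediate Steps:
(R(7, -2) - 41)*Z = (7 - 41)*41 = -34*41 = -1394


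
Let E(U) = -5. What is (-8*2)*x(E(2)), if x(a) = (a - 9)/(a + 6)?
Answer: 224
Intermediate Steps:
x(a) = (-9 + a)/(6 + a)
(-8*2)*x(E(2)) = (-8*2)*((-9 - 5)/(6 - 5)) = -16*(-14)/1 = -16*(-14) = 224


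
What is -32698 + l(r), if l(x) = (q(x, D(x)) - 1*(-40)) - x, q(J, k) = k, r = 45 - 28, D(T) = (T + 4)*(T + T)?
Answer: -31961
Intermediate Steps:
D(T) = 2*T*(4 + T) (D(T) = (4 + T)*(2*T) = 2*T*(4 + T))
r = 17
l(x) = 40 - x + 2*x*(4 + x) (l(x) = (2*x*(4 + x) - 1*(-40)) - x = (2*x*(4 + x) + 40) - x = (40 + 2*x*(4 + x)) - x = 40 - x + 2*x*(4 + x))
-32698 + l(r) = -32698 + (40 - 1*17 + 2*17*(4 + 17)) = -32698 + (40 - 17 + 2*17*21) = -32698 + (40 - 17 + 714) = -32698 + 737 = -31961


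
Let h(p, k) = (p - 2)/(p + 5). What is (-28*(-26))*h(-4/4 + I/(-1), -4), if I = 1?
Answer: -2912/3 ≈ -970.67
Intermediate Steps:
h(p, k) = (-2 + p)/(5 + p)
(-28*(-26))*h(-4/4 + I/(-1), -4) = (-28*(-26))*((-2 + (-4/4 + 1/(-1)))/(5 + (-4/4 + 1/(-1)))) = 728*((-2 + (-4*¼ + 1*(-1)))/(5 + (-4*¼ + 1*(-1)))) = 728*((-2 + (-1 - 1))/(5 + (-1 - 1))) = 728*((-2 - 2)/(5 - 2)) = 728*(-4/3) = -2912/3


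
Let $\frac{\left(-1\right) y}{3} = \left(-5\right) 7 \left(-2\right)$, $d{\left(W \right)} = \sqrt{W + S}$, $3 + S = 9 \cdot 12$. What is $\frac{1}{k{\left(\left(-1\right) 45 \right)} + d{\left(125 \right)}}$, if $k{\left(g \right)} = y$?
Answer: $- \frac{21}{4387} - \frac{\sqrt{230}}{43870} \approx -0.0051326$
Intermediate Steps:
$S = 105$ ($S = -3 + 9 \cdot 12 = -3 + 108 = 105$)
$d{\left(W \right)} = \sqrt{105 + W}$ ($d{\left(W \right)} = \sqrt{W + 105} = \sqrt{105 + W}$)
$y = -210$ ($y = - 3 \left(-5\right) 7 \left(-2\right) = - 3 \left(\left(-35\right) \left(-2\right)\right) = \left(-3\right) 70 = -210$)
$k{\left(g \right)} = -210$
$\frac{1}{k{\left(\left(-1\right) 45 \right)} + d{\left(125 \right)}} = \frac{1}{-210 + \sqrt{105 + 125}} = \frac{1}{-210 + \sqrt{230}}$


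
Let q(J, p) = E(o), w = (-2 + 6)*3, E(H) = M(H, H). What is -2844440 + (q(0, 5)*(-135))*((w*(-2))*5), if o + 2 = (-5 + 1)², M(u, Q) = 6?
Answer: -2747240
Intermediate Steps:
o = 14 (o = -2 + (-5 + 1)² = -2 + (-4)² = -2 + 16 = 14)
E(H) = 6
w = 12 (w = 4*3 = 12)
q(J, p) = 6
-2844440 + (q(0, 5)*(-135))*((w*(-2))*5) = -2844440 + (6*(-135))*((12*(-2))*5) = -2844440 - (-19440)*5 = -2844440 - 810*(-120) = -2844440 + 97200 = -2747240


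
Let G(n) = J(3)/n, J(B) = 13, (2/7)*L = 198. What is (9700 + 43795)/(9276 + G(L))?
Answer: 37072035/6428281 ≈ 5.7670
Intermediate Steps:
L = 693 (L = (7/2)*198 = 693)
G(n) = 13/n
(9700 + 43795)/(9276 + G(L)) = (9700 + 43795)/(9276 + 13/693) = 53495/(9276 + 13*(1/693)) = 53495/(9276 + 13/693) = 53495/(6428281/693) = 53495*(693/6428281) = 37072035/6428281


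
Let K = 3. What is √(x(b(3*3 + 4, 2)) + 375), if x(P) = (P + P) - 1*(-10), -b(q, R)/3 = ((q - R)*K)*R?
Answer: I*√11 ≈ 3.3166*I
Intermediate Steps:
b(q, R) = -3*R*(-3*R + 3*q) (b(q, R) = -3*(q - R)*3*R = -3*(-3*R + 3*q)*R = -3*R*(-3*R + 3*q))
x(P) = 10 + 2*P (x(P) = 2*P + 10 = 10 + 2*P)
√(x(b(3*3 + 4, 2)) + 375) = √((10 + 2*(9*2*(2 - (3*3 + 4)))) + 375) = √((10 + 2*(9*2*(2 - (9 + 4)))) + 375) = √((10 + 2*(9*2*(2 - 1*13))) + 375) = √((10 + 2*(9*2*(2 - 13))) + 375) = √((10 + 2*(9*2*(-11))) + 375) = √((10 + 2*(-198)) + 375) = √((10 - 396) + 375) = √(-386 + 375) = √(-11) = I*√11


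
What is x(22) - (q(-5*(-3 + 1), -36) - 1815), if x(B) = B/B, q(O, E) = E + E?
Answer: 1888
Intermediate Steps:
q(O, E) = 2*E
x(B) = 1
x(22) - (q(-5*(-3 + 1), -36) - 1815) = 1 - (2*(-36) - 1815) = 1 - (-72 - 1815) = 1 - 1*(-1887) = 1 + 1887 = 1888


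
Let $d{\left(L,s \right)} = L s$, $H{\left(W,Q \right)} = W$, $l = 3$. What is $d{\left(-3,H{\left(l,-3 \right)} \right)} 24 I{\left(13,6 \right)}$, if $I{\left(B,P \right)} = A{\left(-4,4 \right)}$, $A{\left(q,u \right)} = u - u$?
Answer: $0$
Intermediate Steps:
$A{\left(q,u \right)} = 0$
$I{\left(B,P \right)} = 0$
$d{\left(-3,H{\left(l,-3 \right)} \right)} 24 I{\left(13,6 \right)} = \left(-3\right) 3 \cdot 24 \cdot 0 = \left(-9\right) 24 \cdot 0 = \left(-216\right) 0 = 0$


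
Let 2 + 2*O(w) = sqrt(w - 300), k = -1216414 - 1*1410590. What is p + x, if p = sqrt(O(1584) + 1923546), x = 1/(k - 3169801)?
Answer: -1/5796805 + sqrt(1923545 + sqrt(321)) ≈ 1386.9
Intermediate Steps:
k = -2627004 (k = -1216414 - 1410590 = -2627004)
O(w) = -1 + sqrt(-300 + w)/2 (O(w) = -1 + sqrt(w - 300)/2 = -1 + sqrt(-300 + w)/2)
x = -1/5796805 (x = 1/(-2627004 - 3169801) = 1/(-5796805) = -1/5796805 ≈ -1.7251e-7)
p = sqrt(1923545 + sqrt(321)) (p = sqrt((-1 + sqrt(-300 + 1584)/2) + 1923546) = sqrt((-1 + sqrt(1284)/2) + 1923546) = sqrt((-1 + (2*sqrt(321))/2) + 1923546) = sqrt((-1 + sqrt(321)) + 1923546) = sqrt(1923545 + sqrt(321)) ≈ 1386.9)
p + x = sqrt(1923545 + sqrt(321)) - 1/5796805 = -1/5796805 + sqrt(1923545 + sqrt(321))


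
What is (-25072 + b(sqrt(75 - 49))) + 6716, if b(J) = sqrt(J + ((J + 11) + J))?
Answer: -18356 + sqrt(11 + 3*sqrt(26)) ≈ -18351.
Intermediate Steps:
b(J) = sqrt(11 + 3*J) (b(J) = sqrt(J + ((11 + J) + J)) = sqrt(J + (11 + 2*J)) = sqrt(11 + 3*J))
(-25072 + b(sqrt(75 - 49))) + 6716 = (-25072 + sqrt(11 + 3*sqrt(75 - 49))) + 6716 = (-25072 + sqrt(11 + 3*sqrt(26))) + 6716 = -18356 + sqrt(11 + 3*sqrt(26))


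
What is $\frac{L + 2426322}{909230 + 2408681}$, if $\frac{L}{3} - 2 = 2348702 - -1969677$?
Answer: $\frac{15381465}{3317911} \approx 4.6359$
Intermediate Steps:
$L = 12955143$ ($L = 6 + 3 \left(2348702 - -1969677\right) = 6 + 3 \left(2348702 + 1969677\right) = 6 + 3 \cdot 4318379 = 6 + 12955137 = 12955143$)
$\frac{L + 2426322}{909230 + 2408681} = \frac{12955143 + 2426322}{909230 + 2408681} = \frac{15381465}{3317911}$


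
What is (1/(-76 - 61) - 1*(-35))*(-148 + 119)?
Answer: -139026/137 ≈ -1014.8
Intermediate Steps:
(1/(-76 - 61) - 1*(-35))*(-148 + 119) = (1/(-137) + 35)*(-29) = (-1/137 + 35)*(-29) = (4794/137)*(-29) = -139026/137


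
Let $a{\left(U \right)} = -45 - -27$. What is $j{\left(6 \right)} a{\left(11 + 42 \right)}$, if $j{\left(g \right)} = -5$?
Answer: $90$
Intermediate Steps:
$a{\left(U \right)} = -18$ ($a{\left(U \right)} = -45 + 27 = -18$)
$j{\left(6 \right)} a{\left(11 + 42 \right)} = \left(-5\right) \left(-18\right) = 90$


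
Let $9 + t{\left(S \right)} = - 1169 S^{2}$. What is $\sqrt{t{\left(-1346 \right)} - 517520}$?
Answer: $i \sqrt{2118413533} \approx 46026.0 i$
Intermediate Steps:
$t{\left(S \right)} = -9 - 1169 S^{2}$
$\sqrt{t{\left(-1346 \right)} - 517520} = \sqrt{\left(-9 - 1169 \left(-1346\right)^{2}\right) - 517520} = \sqrt{\left(-9 - 2117896004\right) - 517520} = \sqrt{-2117896013 - 517520} = \sqrt{-2118413533} = i \sqrt{2118413533}$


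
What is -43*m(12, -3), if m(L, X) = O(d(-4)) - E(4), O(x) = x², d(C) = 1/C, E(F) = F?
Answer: 2709/16 ≈ 169.31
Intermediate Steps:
m(L, X) = -63/16 (m(L, X) = (1/(-4))² - 1*4 = (-¼)² - 4 = 1/16 - 4 = -63/16)
-43*m(12, -3) = -43*(-63/16) = 2709/16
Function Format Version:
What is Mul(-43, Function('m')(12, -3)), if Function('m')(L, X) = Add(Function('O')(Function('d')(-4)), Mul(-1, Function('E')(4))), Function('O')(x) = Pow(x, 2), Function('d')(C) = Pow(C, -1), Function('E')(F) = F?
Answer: Rational(2709, 16) ≈ 169.31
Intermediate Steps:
Function('m')(L, X) = Rational(-63, 16) (Function('m')(L, X) = Add(Pow(Pow(-4, -1), 2), Mul(-1, 4)) = Add(Pow(Rational(-1, 4), 2), -4) = Add(Rational(1, 16), -4) = Rational(-63, 16))
Mul(-43, Function('m')(12, -3)) = Mul(-43, Rational(-63, 16)) = Rational(2709, 16)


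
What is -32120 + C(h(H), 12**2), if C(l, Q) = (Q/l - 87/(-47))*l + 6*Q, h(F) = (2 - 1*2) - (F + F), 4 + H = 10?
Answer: -1463308/47 ≈ -31134.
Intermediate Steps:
H = 6 (H = -4 + 10 = 6)
h(F) = -2*F (h(F) = (2 - 2) - 2*F = 0 - 2*F = -2*F)
C(l, Q) = 6*Q + l*(87/47 + Q/l) (C(l, Q) = (Q/l - 87*(-1/47))*l + 6*Q = (Q/l + 87/47)*l + 6*Q = (87/47 + Q/l)*l + 6*Q = l*(87/47 + Q/l) + 6*Q = 6*Q + l*(87/47 + Q/l))
-32120 + C(h(H), 12**2) = -32120 + (7*12**2 + 87*(-2*6)/47) = -32120 + (7*144 + (87/47)*(-12)) = -32120 + (1008 - 1044/47) = -32120 + 46332/47 = -1463308/47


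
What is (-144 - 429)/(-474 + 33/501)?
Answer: 95691/79147 ≈ 1.2090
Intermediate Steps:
(-144 - 429)/(-474 + 33/501) = -573/(-474 + 33*(1/501)) = -573/(-474 + 11/167) = -573/(-79147/167) = -573*(-167/79147) = 95691/79147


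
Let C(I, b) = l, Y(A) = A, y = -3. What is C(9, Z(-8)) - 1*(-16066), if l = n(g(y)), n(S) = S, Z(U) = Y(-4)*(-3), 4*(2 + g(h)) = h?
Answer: 64253/4 ≈ 16063.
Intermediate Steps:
g(h) = -2 + h/4
Z(U) = 12 (Z(U) = -4*(-3) = 12)
l = -11/4 (l = -2 + (1/4)*(-3) = -2 - 3/4 = -11/4 ≈ -2.7500)
C(I, b) = -11/4
C(9, Z(-8)) - 1*(-16066) = -11/4 - 1*(-16066) = -11/4 + 16066 = 64253/4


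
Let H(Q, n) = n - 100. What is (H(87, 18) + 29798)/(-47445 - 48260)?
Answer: -29716/95705 ≈ -0.31050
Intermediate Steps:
H(Q, n) = -100 + n
(H(87, 18) + 29798)/(-47445 - 48260) = ((-100 + 18) + 29798)/(-47445 - 48260) = (-82 + 29798)/(-95705) = 29716*(-1/95705) = -29716/95705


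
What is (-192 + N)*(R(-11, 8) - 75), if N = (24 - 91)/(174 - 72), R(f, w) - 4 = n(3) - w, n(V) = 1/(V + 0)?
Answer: 2318818/153 ≈ 15156.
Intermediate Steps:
n(V) = 1/V
R(f, w) = 13/3 - w (R(f, w) = 4 + (1/3 - w) = 4 + (⅓ - w) = 13/3 - w)
N = -67/102 ≈ -0.65686
(-192 + N)*(R(-11, 8) - 75) = (-192 - 67/102)*((13/3 - 1*8) - 75) = -19651*((13/3 - 8) - 75)/102 = -19651*(-11/3 - 75)/102 = -19651/102*(-236/3) = 2318818/153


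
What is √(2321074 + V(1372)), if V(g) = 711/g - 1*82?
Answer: 3*√2476756905/98 ≈ 1523.5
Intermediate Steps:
V(g) = -82 + 711/g (V(g) = 711/g - 82 = -82 + 711/g)
√(2321074 + V(1372)) = √(2321074 + (-82 + 711/1372)) = √(2321074 - 111793/1372) = √(3184401735/1372) = 3*√2476756905/98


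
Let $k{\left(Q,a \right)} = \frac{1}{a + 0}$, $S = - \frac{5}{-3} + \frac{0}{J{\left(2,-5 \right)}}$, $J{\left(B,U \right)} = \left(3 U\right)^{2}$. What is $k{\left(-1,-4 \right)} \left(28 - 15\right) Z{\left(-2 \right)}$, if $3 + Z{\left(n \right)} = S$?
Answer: $\frac{13}{3} \approx 4.3333$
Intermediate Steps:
$J{\left(B,U \right)} = 9 U^{2}$
$S = \frac{5}{3}$ ($S = - \frac{5}{-3} + \frac{0}{9 \left(-5\right)^{2}} = \left(-5\right) \left(- \frac{1}{3}\right) + \frac{0}{9 \cdot 25} = \frac{5}{3} + \frac{0}{225} = \frac{5}{3} + 0 \cdot \frac{1}{225} = \frac{5}{3} + 0 = \frac{5}{3} \approx 1.6667$)
$Z{\left(n \right)} = - \frac{4}{3}$ ($Z{\left(n \right)} = -3 + \frac{5}{3} = - \frac{4}{3}$)
$k{\left(Q,a \right)} = \frac{1}{a}$
$k{\left(-1,-4 \right)} \left(28 - 15\right) Z{\left(-2 \right)} = \frac{\left(28 - 15\right) \left(- \frac{4}{3}\right)}{-4} = - \frac{13 \left(- \frac{4}{3}\right)}{4} = \left(- \frac{1}{4}\right) \left(- \frac{52}{3}\right) = \frac{13}{3}$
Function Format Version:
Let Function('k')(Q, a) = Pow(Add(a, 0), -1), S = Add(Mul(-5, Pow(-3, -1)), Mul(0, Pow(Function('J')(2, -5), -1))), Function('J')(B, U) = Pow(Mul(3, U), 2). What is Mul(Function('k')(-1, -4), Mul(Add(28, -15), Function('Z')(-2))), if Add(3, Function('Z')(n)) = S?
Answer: Rational(13, 3) ≈ 4.3333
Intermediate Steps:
Function('J')(B, U) = Mul(9, Pow(U, 2))
S = Rational(5, 3) (S = Add(Mul(-5, Pow(-3, -1)), Mul(0, Pow(Mul(9, Pow(-5, 2)), -1))) = Add(Mul(-5, Rational(-1, 3)), Mul(0, Pow(Mul(9, 25), -1))) = Add(Rational(5, 3), Mul(0, Pow(225, -1))) = Add(Rational(5, 3), Mul(0, Rational(1, 225))) = Add(Rational(5, 3), 0) = Rational(5, 3) ≈ 1.6667)
Function('Z')(n) = Rational(-4, 3) (Function('Z')(n) = Add(-3, Rational(5, 3)) = Rational(-4, 3))
Function('k')(Q, a) = Pow(a, -1)
Mul(Function('k')(-1, -4), Mul(Add(28, -15), Function('Z')(-2))) = Mul(Pow(-4, -1), Mul(Add(28, -15), Rational(-4, 3))) = Mul(Rational(-1, 4), Mul(13, Rational(-4, 3))) = Mul(Rational(-1, 4), Rational(-52, 3)) = Rational(13, 3)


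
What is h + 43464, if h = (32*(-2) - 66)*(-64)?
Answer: 51784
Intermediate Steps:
h = 8320 (h = (-64 - 66)*(-64) = -130*(-64) = 8320)
h + 43464 = 8320 + 43464 = 51784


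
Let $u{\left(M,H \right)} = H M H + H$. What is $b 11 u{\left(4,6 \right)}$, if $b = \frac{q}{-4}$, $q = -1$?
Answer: $\frac{825}{2} \approx 412.5$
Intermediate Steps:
$u{\left(M,H \right)} = H + M H^{2}$ ($u{\left(M,H \right)} = M H^{2} + H = H + M H^{2}$)
$b = \frac{1}{4}$ ($b = - \frac{1}{-4} = \left(-1\right) \left(- \frac{1}{4}\right) = \frac{1}{4} \approx 0.25$)
$b 11 u{\left(4,6 \right)} = \frac{1}{4} \cdot 11 \cdot 6 \left(1 + 6 \cdot 4\right) = \frac{11 \cdot 6 \left(1 + 24\right)}{4} = \frac{11 \cdot 6 \cdot 25}{4} = \frac{11}{4} \cdot 150 = \frac{825}{2}$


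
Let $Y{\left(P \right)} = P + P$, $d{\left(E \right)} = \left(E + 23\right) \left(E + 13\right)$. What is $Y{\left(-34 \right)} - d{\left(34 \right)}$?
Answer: $-2747$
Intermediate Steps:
$d{\left(E \right)} = \left(13 + E\right) \left(23 + E\right)$ ($d{\left(E \right)} = \left(23 + E\right) \left(13 + E\right) = \left(13 + E\right) \left(23 + E\right)$)
$Y{\left(P \right)} = 2 P$
$Y{\left(-34 \right)} - d{\left(34 \right)} = 2 \left(-34\right) - \left(299 + 34^{2} + 36 \cdot 34\right) = -68 - \left(299 + 1156 + 1224\right) = -68 - 2679 = -2747$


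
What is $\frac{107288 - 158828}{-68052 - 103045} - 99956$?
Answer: $- \frac{17102120192}{171097} \approx -99956.0$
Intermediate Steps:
$\frac{107288 - 158828}{-68052 - 103045} - 99956 = - \frac{51540}{-171097} - 99956 = \left(-51540\right) \left(- \frac{1}{171097}\right) - 99956 = \frac{51540}{171097} - 99956 = - \frac{17102120192}{171097}$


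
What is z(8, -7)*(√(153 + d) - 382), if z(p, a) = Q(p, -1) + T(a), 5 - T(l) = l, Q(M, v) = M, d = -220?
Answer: -7640 + 20*I*√67 ≈ -7640.0 + 163.71*I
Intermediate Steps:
T(l) = 5 - l
z(p, a) = 5 + p - a (z(p, a) = p + (5 - a) = 5 + p - a)
z(8, -7)*(√(153 + d) - 382) = (5 + 8 - 1*(-7))*(√(153 - 220) - 382) = (5 + 8 + 7)*(√(-67) - 382) = 20*(I*√67 - 382) = 20*(-382 + I*√67) = -7640 + 20*I*√67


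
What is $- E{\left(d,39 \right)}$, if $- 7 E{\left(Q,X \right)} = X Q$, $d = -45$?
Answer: $- \frac{1755}{7} \approx -250.71$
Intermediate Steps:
$E{\left(Q,X \right)} = - \frac{Q X}{7}$ ($E{\left(Q,X \right)} = - \frac{X Q}{7} = - \frac{Q X}{7}$)
$- E{\left(d,39 \right)} = - \frac{\left(-1\right) \left(-45\right) 39}{7} = \left(-1\right) \frac{1755}{7} = - \frac{1755}{7}$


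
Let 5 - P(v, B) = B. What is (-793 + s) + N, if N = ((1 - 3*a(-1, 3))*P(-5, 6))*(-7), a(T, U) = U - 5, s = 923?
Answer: 179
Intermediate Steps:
P(v, B) = 5 - B
a(T, U) = -5 + U
N = 49 (N = ((1 - 3*(-5 + 3))*(5 - 1*6))*(-7) = ((1 - 3*(-2))*(5 - 6))*(-7) = ((1 + 6)*(-1))*(-7) = (7*(-1))*(-7) = -7*(-7) = 49)
(-793 + s) + N = (-793 + 923) + 49 = 130 + 49 = 179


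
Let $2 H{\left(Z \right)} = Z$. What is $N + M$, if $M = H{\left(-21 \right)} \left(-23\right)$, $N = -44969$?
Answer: $- \frac{89455}{2} \approx -44728.0$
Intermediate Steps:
$H{\left(Z \right)} = \frac{Z}{2}$
$M = \frac{483}{2}$ ($M = \frac{1}{2} \left(-21\right) \left(-23\right) = \left(- \frac{21}{2}\right) \left(-23\right) = \frac{483}{2} \approx 241.5$)
$N + M = -44969 + \frac{483}{2} = - \frac{89455}{2}$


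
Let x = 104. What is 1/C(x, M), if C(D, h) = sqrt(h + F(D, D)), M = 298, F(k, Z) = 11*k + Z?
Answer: sqrt(1546)/1546 ≈ 0.025433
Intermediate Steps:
F(k, Z) = Z + 11*k
C(D, h) = sqrt(h + 12*D) (C(D, h) = sqrt(h + (D + 11*D)) = sqrt(h + 12*D))
1/C(x, M) = 1/(sqrt(298 + 12*104)) = 1/(sqrt(298 + 1248)) = 1/(sqrt(1546)) = sqrt(1546)/1546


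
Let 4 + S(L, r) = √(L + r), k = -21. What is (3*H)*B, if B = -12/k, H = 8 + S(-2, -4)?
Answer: 48/7 + 12*I*√6/7 ≈ 6.8571 + 4.1991*I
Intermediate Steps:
S(L, r) = -4 + √(L + r)
H = 4 + I*√6 (H = 8 + (-4 + √(-2 - 4)) = 8 + (-4 + √(-6)) = 8 + (-4 + I*√6) = 4 + I*√6 ≈ 4.0 + 2.4495*I)
B = 4/7 (B = -12/(-21) = -12*(-1/21) = 4/7 ≈ 0.57143)
(3*H)*B = (3*(4 + I*√6))*(4/7) = (12 + 3*I*√6)*(4/7) = 48/7 + 12*I*√6/7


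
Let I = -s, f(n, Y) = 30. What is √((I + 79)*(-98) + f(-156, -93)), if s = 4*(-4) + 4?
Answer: 2*I*√2222 ≈ 94.276*I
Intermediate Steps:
s = -12 (s = -16 + 4 = -12)
I = 12 (I = -1*(-12) = 12)
√((I + 79)*(-98) + f(-156, -93)) = √((12 + 79)*(-98) + 30) = √(91*(-98) + 30) = √(-8918 + 30) = √(-8888) = 2*I*√2222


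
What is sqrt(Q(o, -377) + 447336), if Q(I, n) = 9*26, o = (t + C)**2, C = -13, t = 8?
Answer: 3*sqrt(49730) ≈ 669.01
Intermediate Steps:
o = 25 (o = (8 - 13)**2 = (-5)**2 = 25)
Q(I, n) = 234
sqrt(Q(o, -377) + 447336) = sqrt(234 + 447336) = sqrt(447570) = 3*sqrt(49730)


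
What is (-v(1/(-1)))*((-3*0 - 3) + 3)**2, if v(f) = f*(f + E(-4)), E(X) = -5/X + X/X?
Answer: 0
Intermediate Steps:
E(X) = 1 - 5/X (E(X) = -5/X + 1 = 1 - 5/X)
v(f) = f*(9/4 + f) (v(f) = f*(f + (-5 - 4)/(-4)) = f*(f - 1/4*(-9)) = f*(f + 9/4) = f*(9/4 + f))
(-v(1/(-1)))*((-3*0 - 3) + 3)**2 = (-(9 + 4/(-1))/(4*(-1)))*((-3*0 - 3) + 3)**2 = (-(-1)*(9 + 4*(-1))/4)*((0 - 3) + 3)**2 = (-(-1)*(9 - 4)/4)*(-3 + 3)**2 = -(-1)*5/4*0**2 = -1*(-5/4)*0 = (5/4)*0 = 0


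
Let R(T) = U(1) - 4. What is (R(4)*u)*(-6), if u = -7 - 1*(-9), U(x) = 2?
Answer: 24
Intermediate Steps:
R(T) = -2 (R(T) = 2 - 4 = -2)
u = 2 (u = -7 + 9 = 2)
(R(4)*u)*(-6) = -2*2*(-6) = -4*(-6) = 24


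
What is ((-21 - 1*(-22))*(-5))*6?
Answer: -30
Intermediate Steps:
((-21 - 1*(-22))*(-5))*6 = ((-21 + 22)*(-5))*6 = (1*(-5))*6 = -5*6 = -30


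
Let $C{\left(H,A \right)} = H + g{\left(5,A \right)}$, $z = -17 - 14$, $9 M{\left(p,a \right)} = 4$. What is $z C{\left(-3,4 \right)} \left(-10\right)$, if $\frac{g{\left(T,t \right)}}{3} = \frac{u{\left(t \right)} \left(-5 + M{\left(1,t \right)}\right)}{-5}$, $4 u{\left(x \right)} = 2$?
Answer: $- \frac{1519}{3} \approx -506.33$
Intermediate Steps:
$M{\left(p,a \right)} = \frac{4}{9}$ ($M{\left(p,a \right)} = \frac{1}{9} \cdot 4 = \frac{4}{9}$)
$u{\left(x \right)} = \frac{1}{2}$ ($u{\left(x \right)} = \frac{1}{4} \cdot 2 = \frac{1}{2}$)
$z = -31$
$g{\left(T,t \right)} = \frac{41}{30}$ ($g{\left(T,t \right)} = 3 \frac{\frac{1}{2} \left(-5 + \frac{4}{9}\right)}{-5} = 3 \cdot \frac{1}{2} \left(- \frac{41}{9}\right) \left(- \frac{1}{5}\right) = 3 \left(\left(- \frac{41}{18}\right) \left(- \frac{1}{5}\right)\right) = 3 \cdot \frac{41}{90} = \frac{41}{30}$)
$C{\left(H,A \right)} = \frac{41}{30} + H$ ($C{\left(H,A \right)} = H + \frac{41}{30} = \frac{41}{30} + H$)
$z C{\left(-3,4 \right)} \left(-10\right) = - 31 \left(\frac{41}{30} - 3\right) \left(-10\right) = \left(-31\right) \left(- \frac{49}{30}\right) \left(-10\right) = \frac{1519}{30} \left(-10\right) = - \frac{1519}{3}$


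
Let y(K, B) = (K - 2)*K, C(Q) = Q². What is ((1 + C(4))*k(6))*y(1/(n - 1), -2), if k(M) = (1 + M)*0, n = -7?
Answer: 0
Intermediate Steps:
k(M) = 0
y(K, B) = K*(-2 + K) (y(K, B) = (-2 + K)*K = K*(-2 + K))
((1 + C(4))*k(6))*y(1/(n - 1), -2) = ((1 + 4²)*0)*((-2 + 1/(-7 - 1))/(-7 - 1)) = ((1 + 16)*0)*((-2 + 1/(-8))/(-8)) = (17*0)*(-(-2 - ⅛)/8) = 0*(-⅛*(-17/8)) = 0*(17/64) = 0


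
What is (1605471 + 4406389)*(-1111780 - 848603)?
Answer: -11785548142380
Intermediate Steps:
(1605471 + 4406389)*(-1111780 - 848603) = 6011860*(-1960383) = -11785548142380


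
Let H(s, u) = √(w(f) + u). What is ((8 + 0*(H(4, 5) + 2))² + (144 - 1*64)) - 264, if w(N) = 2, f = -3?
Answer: -120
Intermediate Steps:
H(s, u) = √(2 + u)
((8 + 0*(H(4, 5) + 2))² + (144 - 1*64)) - 264 = ((8 + 0*(√(2 + 5) + 2))² + (144 - 1*64)) - 264 = ((8 + 0*(√7 + 2))² + (144 - 64)) - 264 = ((8 + 0*(2 + √7))² + 80) - 264 = ((8 + 0)² + 80) - 264 = (8² + 80) - 264 = (64 + 80) - 264 = 144 - 264 = -120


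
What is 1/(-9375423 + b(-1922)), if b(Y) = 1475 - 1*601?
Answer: -1/9374549 ≈ -1.0667e-7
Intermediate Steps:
b(Y) = 874 (b(Y) = 1475 - 601 = 874)
1/(-9375423 + b(-1922)) = 1/(-9375423 + 874) = 1/(-9374549) = -1/9374549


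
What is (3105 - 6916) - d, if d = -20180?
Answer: 16369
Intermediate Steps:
(3105 - 6916) - d = (3105 - 6916) - 1*(-20180) = -3811 + 20180 = 16369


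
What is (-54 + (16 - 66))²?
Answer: 10816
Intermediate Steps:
(-54 + (16 - 66))² = (-54 - 50)² = (-104)² = 10816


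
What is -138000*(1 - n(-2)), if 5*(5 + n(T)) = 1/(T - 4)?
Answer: -832600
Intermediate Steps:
n(T) = -5 + 1/(5*(-4 + T)) (n(T) = -5 + 1/(5*(T - 4)) = -5 + 1/(5*(-4 + T)))
-138000*(1 - n(-2)) = -138000*(1 - (101 - 25*(-2))/(5*(-4 - 2))) = -138000*(1 - (101 + 50)/(5*(-6))) = -138000*(1 - (-1)*151/(5*6)) = -138000*(1 - 1*(-151/30)) = -138000*(1 + 151/30) = -138000*181/30 = -832600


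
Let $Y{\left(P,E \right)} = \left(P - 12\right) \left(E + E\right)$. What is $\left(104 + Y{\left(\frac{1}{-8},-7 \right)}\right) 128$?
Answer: $35040$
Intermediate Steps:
$Y{\left(P,E \right)} = 2 E \left(-12 + P\right)$ ($Y{\left(P,E \right)} = \left(-12 + P\right) 2 E = 2 E \left(-12 + P\right)$)
$\left(104 + Y{\left(\frac{1}{-8},-7 \right)}\right) 128 = \left(104 + 2 \left(-7\right) \left(-12 + \frac{1}{-8}\right)\right) 128 = \left(104 + 2 \left(-7\right) \left(-12 - \frac{1}{8}\right)\right) 128 = \left(104 + 2 \left(-7\right) \left(- \frac{97}{8}\right)\right) 128 = \left(104 + \frac{679}{4}\right) 128 = \frac{1095}{4} \cdot 128 = 35040$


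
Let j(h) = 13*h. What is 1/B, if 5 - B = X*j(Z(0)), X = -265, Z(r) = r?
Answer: 1/5 ≈ 0.20000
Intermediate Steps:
B = 5 (B = 5 - (-265)*13*0 = 5 - (-265)*0 = 5 - 1*0 = 5 + 0 = 5)
1/B = 1/5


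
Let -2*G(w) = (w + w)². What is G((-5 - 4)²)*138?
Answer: -1810836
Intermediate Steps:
G(w) = -2*w² (G(w) = -(w + w)²/2 = -4*w²/2 = -2*w²)
G((-5 - 4)²)*138 = -2*(-5 - 4)⁴*138 = -2*((-9)²)²*138 = -2*81²*138 = -2*6561*138 = -13122*138 = -1810836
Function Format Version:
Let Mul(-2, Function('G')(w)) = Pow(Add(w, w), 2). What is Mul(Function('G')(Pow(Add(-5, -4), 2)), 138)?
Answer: -1810836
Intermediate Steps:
Function('G')(w) = Mul(-2, Pow(w, 2)) (Function('G')(w) = Mul(Rational(-1, 2), Pow(Add(w, w), 2)) = Mul(Rational(-1, 2), Pow(Mul(2, w), 2)) = Mul(Rational(-1, 2), Mul(4, Pow(w, 2))) = Mul(-2, Pow(w, 2)))
Mul(Function('G')(Pow(Add(-5, -4), 2)), 138) = Mul(Mul(-2, Pow(Pow(Add(-5, -4), 2), 2)), 138) = Mul(Mul(-2, Pow(Pow(-9, 2), 2)), 138) = Mul(Mul(-2, Pow(81, 2)), 138) = Mul(Mul(-2, 6561), 138) = Mul(-13122, 138) = -1810836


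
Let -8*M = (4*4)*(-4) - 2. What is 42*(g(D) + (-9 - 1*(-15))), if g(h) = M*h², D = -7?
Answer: 34461/2 ≈ 17231.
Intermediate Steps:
M = 33/4 (M = -((4*4)*(-4) - 2)/8 = -(16*(-4) - 2)/8 = -(-64 - 2)/8 = -⅛*(-66) = 33/4 ≈ 8.2500)
g(h) = 33*h²/4
42*(g(D) + (-9 - 1*(-15))) = 42*((33/4)*(-7)² + (-9 - 1*(-15))) = 42*((33/4)*49 + (-9 + 15)) = 42*(1617/4 + 6) = 42*(1641/4) = 34461/2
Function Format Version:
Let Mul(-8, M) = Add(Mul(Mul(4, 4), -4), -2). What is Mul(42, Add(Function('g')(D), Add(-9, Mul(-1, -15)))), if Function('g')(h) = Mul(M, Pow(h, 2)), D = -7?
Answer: Rational(34461, 2) ≈ 17231.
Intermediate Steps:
M = Rational(33, 4) (M = Mul(Rational(-1, 8), Add(Mul(Mul(4, 4), -4), -2)) = Mul(Rational(-1, 8), Add(Mul(16, -4), -2)) = Mul(Rational(-1, 8), Add(-64, -2)) = Mul(Rational(-1, 8), -66) = Rational(33, 4) ≈ 8.2500)
Function('g')(h) = Mul(Rational(33, 4), Pow(h, 2))
Mul(42, Add(Function('g')(D), Add(-9, Mul(-1, -15)))) = Mul(42, Add(Mul(Rational(33, 4), Pow(-7, 2)), Add(-9, Mul(-1, -15)))) = Mul(42, Add(Mul(Rational(33, 4), 49), Add(-9, 15))) = Mul(42, Add(Rational(1617, 4), 6)) = Mul(42, Rational(1641, 4)) = Rational(34461, 2)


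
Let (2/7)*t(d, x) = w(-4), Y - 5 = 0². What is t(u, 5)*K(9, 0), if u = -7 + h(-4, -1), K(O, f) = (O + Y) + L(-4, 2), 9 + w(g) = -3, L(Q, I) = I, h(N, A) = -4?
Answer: -672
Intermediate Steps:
Y = 5 (Y = 5 + 0² = 5 + 0 = 5)
w(g) = -12 (w(g) = -9 - 3 = -12)
K(O, f) = 7 + O (K(O, f) = (O + 5) + 2 = (5 + O) + 2 = 7 + O)
u = -11 (u = -7 - 4 = -11)
t(d, x) = -42 (t(d, x) = (7/2)*(-12) = -42)
t(u, 5)*K(9, 0) = -42*(7 + 9) = -42*16 = -672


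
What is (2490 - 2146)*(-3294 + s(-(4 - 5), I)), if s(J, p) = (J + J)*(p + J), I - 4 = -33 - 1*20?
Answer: -1166160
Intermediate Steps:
I = -49 (I = 4 + (-33 - 1*20) = 4 + (-33 - 20) = 4 - 53 = -49)
s(J, p) = 2*J*(J + p) (s(J, p) = (2*J)*(J + p) = 2*J*(J + p))
(2490 - 2146)*(-3294 + s(-(4 - 5), I)) = (2490 - 2146)*(-3294 + 2*(-(4 - 5))*(-(4 - 5) - 49)) = 344*(-3294 + 2*(-1*(-1))*(-1*(-1) - 49)) = 344*(-3294 + 2*1*(1 - 49)) = 344*(-3294 + 2*1*(-48)) = 344*(-3294 - 96) = 344*(-3390) = -1166160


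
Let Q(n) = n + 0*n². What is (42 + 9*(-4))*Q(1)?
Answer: 6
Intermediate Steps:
Q(n) = n (Q(n) = n + 0 = n)
(42 + 9*(-4))*Q(1) = (42 + 9*(-4))*1 = (42 - 36)*1 = 6*1 = 6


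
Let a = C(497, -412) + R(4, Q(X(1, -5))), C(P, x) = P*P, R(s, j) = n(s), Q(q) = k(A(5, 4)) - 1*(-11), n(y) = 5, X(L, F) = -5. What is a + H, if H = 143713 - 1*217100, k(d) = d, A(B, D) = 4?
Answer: 173627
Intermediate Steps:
Q(q) = 15 (Q(q) = 4 - 1*(-11) = 4 + 11 = 15)
R(s, j) = 5
C(P, x) = P²
a = 247014 (a = 497² + 5 = 247009 + 5 = 247014)
H = -73387 (H = 143713 - 217100 = -73387)
a + H = 247014 - 73387 = 173627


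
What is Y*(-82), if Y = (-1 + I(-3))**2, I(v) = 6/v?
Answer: -738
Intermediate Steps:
Y = 9 (Y = (-1 + 6/(-3))**2 = (-1 + 6*(-1/3))**2 = (-1 - 2)**2 = (-3)**2 = 9)
Y*(-82) = 9*(-82) = -738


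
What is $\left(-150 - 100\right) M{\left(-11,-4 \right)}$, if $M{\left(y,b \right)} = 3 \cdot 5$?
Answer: $-3750$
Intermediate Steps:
$M{\left(y,b \right)} = 15$
$\left(-150 - 100\right) M{\left(-11,-4 \right)} = \left(-150 - 100\right) 15 = \left(-250\right) 15 = -3750$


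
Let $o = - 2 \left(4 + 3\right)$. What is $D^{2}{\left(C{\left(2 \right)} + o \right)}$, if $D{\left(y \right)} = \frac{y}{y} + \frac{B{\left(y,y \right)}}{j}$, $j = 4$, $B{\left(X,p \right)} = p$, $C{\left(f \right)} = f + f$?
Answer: $\frac{9}{4} \approx 2.25$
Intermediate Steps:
$C{\left(f \right)} = 2 f$
$o = -14$ ($o = \left(-2\right) 7 = -14$)
$D{\left(y \right)} = 1 + \frac{y}{4}$ ($D{\left(y \right)} = \frac{y}{y} + \frac{y}{4} = 1 + y \frac{1}{4} = 1 + \frac{y}{4}$)
$D^{2}{\left(C{\left(2 \right)} + o \right)} = \left(1 + \frac{2 \cdot 2 - 14}{4}\right)^{2} = \left(1 + \frac{4 - 14}{4}\right)^{2} = \left(1 + \frac{1}{4} \left(-10\right)\right)^{2} = \left(1 - \frac{5}{2}\right)^{2} = \left(- \frac{3}{2}\right)^{2} = \frac{9}{4}$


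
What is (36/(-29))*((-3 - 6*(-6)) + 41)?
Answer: -2664/29 ≈ -91.862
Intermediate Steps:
(36/(-29))*((-3 - 6*(-6)) + 41) = (36*(-1/29))*((-3 + 36) + 41) = -36*(33 + 41)/29 = -36/29*74 = -2664/29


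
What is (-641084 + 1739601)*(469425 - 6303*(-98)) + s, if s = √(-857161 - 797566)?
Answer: 1194218702523 + I*√1654727 ≈ 1.1942e+12 + 1286.4*I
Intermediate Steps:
s = I*√1654727 (s = √(-1654727) = I*√1654727 ≈ 1286.4*I)
(-641084 + 1739601)*(469425 - 6303*(-98)) + s = (-641084 + 1739601)*(469425 - 6303*(-98)) + I*√1654727 = 1098517*(469425 + 617694) + I*√1654727 = 1098517*1087119 + I*√1654727 = 1194218702523 + I*√1654727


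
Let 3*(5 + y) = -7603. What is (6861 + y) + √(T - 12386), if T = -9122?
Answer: 12965/3 + 2*I*√5377 ≈ 4321.7 + 146.66*I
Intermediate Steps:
y = -7618/3 (y = -5 + (⅓)*(-7603) = -5 - 7603/3 = -7618/3 ≈ -2539.3)
(6861 + y) + √(T - 12386) = (6861 - 7618/3) + √(-9122 - 12386) = 12965/3 + √(-21508) = 12965/3 + 2*I*√5377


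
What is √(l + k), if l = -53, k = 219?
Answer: √166 ≈ 12.884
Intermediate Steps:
√(l + k) = √(-53 + 219) = √166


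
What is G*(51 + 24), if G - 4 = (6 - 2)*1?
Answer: 600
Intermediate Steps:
G = 8 (G = 4 + (6 - 2)*1 = 4 + 4*1 = 4 + 4 = 8)
G*(51 + 24) = 8*(51 + 24) = 8*75 = 600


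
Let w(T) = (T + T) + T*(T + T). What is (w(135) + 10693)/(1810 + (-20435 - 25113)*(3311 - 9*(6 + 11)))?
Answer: -47413/143838774 ≈ -0.00032963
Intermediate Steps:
w(T) = 2*T + 2*T² (w(T) = 2*T + T*(2*T) = 2*T + 2*T²)
(w(135) + 10693)/(1810 + (-20435 - 25113)*(3311 - 9*(6 + 11))) = (2*135*(1 + 135) + 10693)/(1810 + (-20435 - 25113)*(3311 - 9*(6 + 11))) = (2*135*136 + 10693)/(1810 - 45548*(3311 - 9*17)) = (36720 + 10693)/(1810 - 45548*(3311 - 153)) = 47413/(1810 - 45548*3158) = 47413/(1810 - 143840584) = 47413/(-143838774) = 47413*(-1/143838774) = -47413/143838774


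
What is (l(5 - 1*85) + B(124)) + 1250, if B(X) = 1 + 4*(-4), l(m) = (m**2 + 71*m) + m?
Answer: 1875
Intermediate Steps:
l(m) = m**2 + 72*m
B(X) = -15 (B(X) = 1 - 16 = -15)
(l(5 - 1*85) + B(124)) + 1250 = ((5 - 1*85)*(72 + (5 - 1*85)) - 15) + 1250 = ((5 - 85)*(72 + (5 - 85)) - 15) + 1250 = (-80*(72 - 80) - 15) + 1250 = (-80*(-8) - 15) + 1250 = (640 - 15) + 1250 = 625 + 1250 = 1875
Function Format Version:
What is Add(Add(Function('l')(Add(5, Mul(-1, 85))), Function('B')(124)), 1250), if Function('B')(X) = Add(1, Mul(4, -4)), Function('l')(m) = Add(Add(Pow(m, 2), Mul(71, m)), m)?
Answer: 1875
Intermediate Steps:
Function('l')(m) = Add(Pow(m, 2), Mul(72, m))
Function('B')(X) = -15 (Function('B')(X) = Add(1, -16) = -15)
Add(Add(Function('l')(Add(5, Mul(-1, 85))), Function('B')(124)), 1250) = Add(Add(Mul(Add(5, Mul(-1, 85)), Add(72, Add(5, Mul(-1, 85)))), -15), 1250) = Add(Add(Mul(Add(5, -85), Add(72, Add(5, -85))), -15), 1250) = Add(Add(Mul(-80, Add(72, -80)), -15), 1250) = Add(Add(Mul(-80, -8), -15), 1250) = Add(Add(640, -15), 1250) = Add(625, 1250) = 1875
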